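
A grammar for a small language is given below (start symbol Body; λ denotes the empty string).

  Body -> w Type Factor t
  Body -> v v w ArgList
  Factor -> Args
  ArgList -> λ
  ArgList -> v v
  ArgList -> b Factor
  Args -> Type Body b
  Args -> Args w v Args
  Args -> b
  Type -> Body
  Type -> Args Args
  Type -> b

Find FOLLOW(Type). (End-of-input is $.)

In Body -> w Type Factor t: add FIRST(Factor t) = { b, v, w }.
In Args -> Type Body b: add FIRST(Body b) = { v, w }.
Union: FOLLOW(Type) = { b, v, w }.

{ b, v, w }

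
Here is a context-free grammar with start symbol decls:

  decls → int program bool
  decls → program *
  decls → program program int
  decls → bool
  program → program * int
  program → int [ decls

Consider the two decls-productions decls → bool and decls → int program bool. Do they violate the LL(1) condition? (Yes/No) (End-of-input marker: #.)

FIRST(bool) = { bool } and FIRST(int program bool) = { int }.
The FIRST sets are disjoint and neither alternative is nullable — no conflict.

No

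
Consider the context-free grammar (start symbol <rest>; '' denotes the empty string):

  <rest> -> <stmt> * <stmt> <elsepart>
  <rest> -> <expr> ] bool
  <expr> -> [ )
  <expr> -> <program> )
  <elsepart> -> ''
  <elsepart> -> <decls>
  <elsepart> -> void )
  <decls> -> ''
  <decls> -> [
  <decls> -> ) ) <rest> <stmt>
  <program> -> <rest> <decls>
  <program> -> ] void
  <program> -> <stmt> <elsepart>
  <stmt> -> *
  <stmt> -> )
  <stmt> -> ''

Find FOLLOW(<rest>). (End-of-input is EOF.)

{ EOF, ), *, [ }

<rest> is the start symbol, so EOF ∈ FOLLOW(<rest>).
In <decls> -> ) ) <rest> <stmt>: add FIRST(<stmt>)\{''} = { ), * }.
  Since <stmt> is nullable, also add FOLLOW(<decls>) = { EOF, ), *, [ }.
In <program> -> <rest> <decls>: add FIRST(<decls>)\{''} = { ), [ }.
  Since <decls> is nullable, also add FOLLOW(<program>) = { ) }.
Union: FOLLOW(<rest>) = { EOF, ), *, [ }.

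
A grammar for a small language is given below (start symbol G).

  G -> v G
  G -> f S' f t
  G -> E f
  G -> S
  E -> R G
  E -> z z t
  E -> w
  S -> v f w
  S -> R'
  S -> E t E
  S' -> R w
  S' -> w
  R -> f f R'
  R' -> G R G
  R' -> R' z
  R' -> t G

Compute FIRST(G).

{ f, t, v, w, z }

G -> v G contributes {v}.
G -> f S' f t contributes {f}.
From G -> E f: add FIRST(E) = { f, w, z }.
From G -> S: add FIRST(S) = { f, t, v, w, z }.
Union: FIRST(G) = { f, t, v, w, z }.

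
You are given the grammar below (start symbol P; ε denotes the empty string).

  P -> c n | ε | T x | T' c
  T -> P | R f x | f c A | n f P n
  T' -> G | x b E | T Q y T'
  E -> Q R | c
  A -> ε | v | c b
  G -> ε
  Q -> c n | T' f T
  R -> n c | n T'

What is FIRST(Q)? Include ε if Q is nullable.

{ c, f, n, x }

Q -> c n contributes {c}.
From Q -> T' f T: T' nullable, take FIRST(T') ∪ {f} = { c, f, n, x }.
Union: FIRST(Q) = { c, f, n, x }.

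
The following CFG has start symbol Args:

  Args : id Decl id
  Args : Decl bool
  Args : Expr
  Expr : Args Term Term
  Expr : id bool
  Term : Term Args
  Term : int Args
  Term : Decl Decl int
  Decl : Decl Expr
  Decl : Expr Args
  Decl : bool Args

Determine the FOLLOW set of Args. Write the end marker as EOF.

Args is the start symbol, so EOF ∈ FOLLOW(Args).
In Expr : Args Term Term: add FIRST(Term Term) = { bool, id, int }.
In Term : Term Args: Args is at the end, add FOLLOW(Term) = { EOF, bool, id, int }.
In Term : int Args: Args is at the end, add FOLLOW(Term) = { EOF, bool, id, int }.
In Decl : Expr Args: Args is at the end, add FOLLOW(Decl) = { bool, id, int }.
In Decl : bool Args: Args is at the end, add FOLLOW(Decl) = { bool, id, int }.
Union: FOLLOW(Args) = { EOF, bool, id, int }.

{ EOF, bool, id, int }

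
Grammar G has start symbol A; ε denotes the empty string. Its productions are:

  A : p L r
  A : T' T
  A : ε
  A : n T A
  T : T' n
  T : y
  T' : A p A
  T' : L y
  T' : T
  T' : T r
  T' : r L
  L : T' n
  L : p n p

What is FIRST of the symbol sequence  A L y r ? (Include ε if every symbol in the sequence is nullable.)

{ n, p, r, y }

Add FIRST(A)\{ε} = { n, p, r, y }; A is nullable, continue.
Add FIRST(L) = { n, p, r, y }; L is not nullable, stop.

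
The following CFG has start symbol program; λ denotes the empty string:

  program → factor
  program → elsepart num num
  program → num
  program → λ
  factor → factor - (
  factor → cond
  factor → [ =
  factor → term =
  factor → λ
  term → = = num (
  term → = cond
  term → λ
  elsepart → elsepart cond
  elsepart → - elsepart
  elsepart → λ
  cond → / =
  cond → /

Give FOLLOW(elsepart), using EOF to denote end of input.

{ /, num }

In program → elsepart num num: add FIRST(num num) = { num }.
In elsepart → elsepart cond: add FIRST(cond) = { / }.
In elsepart → - elsepart: elsepart is at the end, add FOLLOW(elsepart) = { /, num }.
Union: FOLLOW(elsepart) = { /, num }.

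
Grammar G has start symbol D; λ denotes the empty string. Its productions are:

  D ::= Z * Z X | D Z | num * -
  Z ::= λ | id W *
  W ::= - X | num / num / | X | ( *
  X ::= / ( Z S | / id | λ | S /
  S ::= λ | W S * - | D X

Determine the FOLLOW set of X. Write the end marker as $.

In D ::= Z * Z X: X is at the end, add FOLLOW(D) = { $, (, *, -, /, id, num }.
In W ::= - X: X is at the end, add FOLLOW(W) = { (, *, -, /, id, num }.
In W ::= X: X is at the end, add FOLLOW(W) = { (, *, -, /, id, num }.
In S ::= D X: X is at the end, add FOLLOW(S) = { $, (, *, -, /, id, num }.
Union: FOLLOW(X) = { $, (, *, -, /, id, num }.

{ $, (, *, -, /, id, num }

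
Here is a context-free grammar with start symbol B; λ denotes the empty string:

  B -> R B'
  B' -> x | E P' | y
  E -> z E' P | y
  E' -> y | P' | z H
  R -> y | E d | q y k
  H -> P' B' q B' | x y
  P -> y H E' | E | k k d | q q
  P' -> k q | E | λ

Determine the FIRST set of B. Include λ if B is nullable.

{ q, y, z }

From B -> R B': add FIRST(R) = { q, y, z }.
Union: FIRST(B) = { q, y, z }.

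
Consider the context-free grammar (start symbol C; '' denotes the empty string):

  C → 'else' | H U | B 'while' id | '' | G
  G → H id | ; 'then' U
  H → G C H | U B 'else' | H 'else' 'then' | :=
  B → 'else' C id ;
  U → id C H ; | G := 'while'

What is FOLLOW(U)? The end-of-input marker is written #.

In C → H U: U is at the end, add FOLLOW(C) = { #, :=, ;, id }.
In G → ; 'then' U: U is at the end, add FOLLOW(G) = { #, 'else', :=, ;, id }.
In H → U B 'else': add FIRST(B 'else') = { 'else' }.
Union: FOLLOW(U) = { #, 'else', :=, ;, id }.

{ #, 'else', :=, ;, id }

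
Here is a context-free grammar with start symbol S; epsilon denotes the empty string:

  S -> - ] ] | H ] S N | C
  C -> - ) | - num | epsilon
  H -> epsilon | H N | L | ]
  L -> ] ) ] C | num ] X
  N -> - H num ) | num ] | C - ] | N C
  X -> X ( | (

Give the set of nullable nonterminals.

Directly nullable (have an epsilon-production): C, H.
S -> C with every symbol nullable, so S is nullable.
No other nonterminal has a production whose RHS symbols are all nullable.

{ C, H, S }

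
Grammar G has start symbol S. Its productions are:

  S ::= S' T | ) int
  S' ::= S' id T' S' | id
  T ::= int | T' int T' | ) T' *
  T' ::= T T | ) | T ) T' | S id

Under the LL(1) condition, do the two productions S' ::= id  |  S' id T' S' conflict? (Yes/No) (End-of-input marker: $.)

Yes

FIRST(id) = { id } and FIRST(S' id T' S') = { id }.
Both contain id, so the two alternatives are not disjoint — LL(1) conflict.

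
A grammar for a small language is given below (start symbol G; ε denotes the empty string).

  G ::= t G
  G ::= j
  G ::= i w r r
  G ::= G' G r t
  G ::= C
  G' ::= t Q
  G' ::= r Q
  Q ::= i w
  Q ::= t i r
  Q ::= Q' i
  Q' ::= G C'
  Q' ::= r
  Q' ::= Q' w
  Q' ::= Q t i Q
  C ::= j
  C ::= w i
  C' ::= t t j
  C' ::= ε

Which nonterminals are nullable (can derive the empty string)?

Directly nullable (have an ε-production): C'.
No other nonterminal has a production whose RHS symbols are all nullable.

{ C' }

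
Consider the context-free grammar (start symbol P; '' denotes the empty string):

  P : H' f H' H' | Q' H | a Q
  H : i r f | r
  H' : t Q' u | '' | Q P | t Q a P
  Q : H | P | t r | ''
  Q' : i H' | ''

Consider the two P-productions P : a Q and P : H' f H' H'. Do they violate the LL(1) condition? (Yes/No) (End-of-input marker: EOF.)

FIRST(a Q) = { a } and FIRST(H' f H' H') = { a, f, i, r, t }.
Both contain a, so the two alternatives are not disjoint — LL(1) conflict.

Yes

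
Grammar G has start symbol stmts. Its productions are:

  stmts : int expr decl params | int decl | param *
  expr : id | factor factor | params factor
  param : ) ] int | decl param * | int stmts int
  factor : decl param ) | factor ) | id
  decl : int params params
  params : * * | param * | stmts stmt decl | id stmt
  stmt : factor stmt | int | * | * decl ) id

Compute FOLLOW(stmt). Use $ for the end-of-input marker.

In params : stmts stmt decl: add FIRST(decl) = { int }.
In params : id stmt: stmt is at the end, add FOLLOW(params) = { $, ), *, id, int }.
In stmt : factor stmt: stmt is at the end, add FOLLOW(stmt) = { $, ), *, id, int }.
Union: FOLLOW(stmt) = { $, ), *, id, int }.

{ $, ), *, id, int }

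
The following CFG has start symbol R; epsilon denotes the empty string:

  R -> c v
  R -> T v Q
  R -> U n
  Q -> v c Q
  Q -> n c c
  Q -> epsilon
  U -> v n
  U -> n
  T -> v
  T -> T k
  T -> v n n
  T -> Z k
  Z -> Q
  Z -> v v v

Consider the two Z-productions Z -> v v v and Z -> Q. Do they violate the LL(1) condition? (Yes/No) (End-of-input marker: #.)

Yes

FIRST(v v v) = { v } and FIRST(Q) = { n, v, epsilon }.
Both contain v, so the two alternatives are not disjoint — LL(1) conflict.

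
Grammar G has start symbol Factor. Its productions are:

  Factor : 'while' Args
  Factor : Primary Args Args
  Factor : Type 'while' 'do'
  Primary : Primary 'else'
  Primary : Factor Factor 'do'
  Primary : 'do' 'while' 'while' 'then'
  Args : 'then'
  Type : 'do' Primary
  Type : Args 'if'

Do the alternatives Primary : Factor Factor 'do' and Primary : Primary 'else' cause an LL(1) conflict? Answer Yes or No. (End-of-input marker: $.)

FIRST(Factor Factor 'do') = { 'do', 'then', 'while' } and FIRST(Primary 'else') = { 'do', 'then', 'while' }.
Both contain 'do', so the two alternatives are not disjoint — LL(1) conflict.

Yes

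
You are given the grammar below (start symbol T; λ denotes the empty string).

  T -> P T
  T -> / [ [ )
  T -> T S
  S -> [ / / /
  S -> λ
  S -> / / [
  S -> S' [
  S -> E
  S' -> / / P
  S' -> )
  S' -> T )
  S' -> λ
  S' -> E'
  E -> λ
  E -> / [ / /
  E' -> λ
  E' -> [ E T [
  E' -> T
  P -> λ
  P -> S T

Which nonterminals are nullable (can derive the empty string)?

Directly nullable (have an λ-production): S, S', E, E', P.
No other nonterminal has a production whose RHS symbols are all nullable.

{ E, E', P, S, S' }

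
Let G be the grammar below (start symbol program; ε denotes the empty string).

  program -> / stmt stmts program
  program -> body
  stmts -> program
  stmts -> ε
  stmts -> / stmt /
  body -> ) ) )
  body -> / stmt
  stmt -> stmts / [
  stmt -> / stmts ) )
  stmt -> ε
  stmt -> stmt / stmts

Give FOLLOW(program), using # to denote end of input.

{ #, ), / }

program is the start symbol, so # ∈ FOLLOW(program).
In program -> / stmt stmts program: program is at the end, add FOLLOW(program) = { #, ), / }.
In stmts -> program: program is at the end, add FOLLOW(stmts) = { #, ), / }.
Union: FOLLOW(program) = { #, ), / }.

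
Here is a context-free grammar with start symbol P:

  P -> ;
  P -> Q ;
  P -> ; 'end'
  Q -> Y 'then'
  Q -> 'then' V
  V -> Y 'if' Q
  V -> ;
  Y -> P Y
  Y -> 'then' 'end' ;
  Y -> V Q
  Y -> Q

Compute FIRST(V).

From V -> Y 'if' Q: add FIRST(Y) = { 'then', ; }.
V -> ; contributes {;}.
Union: FIRST(V) = { 'then', ; }.

{ 'then', ; }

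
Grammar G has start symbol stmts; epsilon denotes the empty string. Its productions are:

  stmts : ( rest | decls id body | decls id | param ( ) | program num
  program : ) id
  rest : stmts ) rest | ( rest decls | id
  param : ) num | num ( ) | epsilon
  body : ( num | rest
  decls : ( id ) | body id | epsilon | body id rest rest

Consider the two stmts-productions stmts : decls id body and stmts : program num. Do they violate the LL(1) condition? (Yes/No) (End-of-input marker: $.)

Yes

FIRST(decls id body) = { (, ), id, num } and FIRST(program num) = { ) }.
Both contain ), so the two alternatives are not disjoint — LL(1) conflict.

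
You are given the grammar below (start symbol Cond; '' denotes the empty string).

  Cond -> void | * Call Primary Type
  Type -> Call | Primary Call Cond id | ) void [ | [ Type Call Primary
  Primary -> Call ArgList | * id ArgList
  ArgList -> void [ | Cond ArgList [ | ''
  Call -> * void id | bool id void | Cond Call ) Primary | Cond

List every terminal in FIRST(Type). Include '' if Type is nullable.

{ ), *, [, bool, void }

From Type -> Call: add FIRST(Call) = { *, bool, void }.
From Type -> Primary Call Cond id: add FIRST(Primary) = { *, bool, void }.
Type -> ) void [ contributes {)}.
Type -> [ Type Call Primary contributes {[}.
Union: FIRST(Type) = { ), *, [, bool, void }.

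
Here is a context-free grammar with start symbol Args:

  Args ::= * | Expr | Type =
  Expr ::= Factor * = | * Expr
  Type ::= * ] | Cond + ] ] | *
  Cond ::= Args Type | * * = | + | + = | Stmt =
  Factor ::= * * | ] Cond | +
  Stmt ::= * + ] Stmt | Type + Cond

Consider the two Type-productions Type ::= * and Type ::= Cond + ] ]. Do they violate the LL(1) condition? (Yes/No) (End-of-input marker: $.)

Yes

FIRST(*) = { * } and FIRST(Cond + ] ]) = { *, +, ] }.
Both contain *, so the two alternatives are not disjoint — LL(1) conflict.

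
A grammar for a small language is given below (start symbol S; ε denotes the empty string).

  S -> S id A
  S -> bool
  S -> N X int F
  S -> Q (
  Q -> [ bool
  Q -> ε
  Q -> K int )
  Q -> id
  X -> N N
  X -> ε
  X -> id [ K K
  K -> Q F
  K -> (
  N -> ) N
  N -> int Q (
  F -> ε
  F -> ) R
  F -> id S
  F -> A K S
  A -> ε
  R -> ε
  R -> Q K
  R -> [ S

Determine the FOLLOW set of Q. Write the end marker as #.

In S -> Q (: add FIRST(() = { ( }.
In K -> Q F: add FIRST(F)\{ε} = { (, ), [, bool, id, int }.
  Since F is nullable, also add FOLLOW(K) = { #, (, ), [, bool, id, int }.
In N -> int Q (: add FIRST(() = { ( }.
In R -> Q K: add FIRST(K)\{ε} = { (, ), [, bool, id, int }.
  Since K is nullable, also add FOLLOW(R) = { #, (, ), [, bool, id, int }.
Union: FOLLOW(Q) = { #, (, ), [, bool, id, int }.

{ #, (, ), [, bool, id, int }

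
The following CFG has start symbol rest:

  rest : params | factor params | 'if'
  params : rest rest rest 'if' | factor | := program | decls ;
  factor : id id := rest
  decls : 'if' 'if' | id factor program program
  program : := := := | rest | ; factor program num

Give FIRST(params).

{ 'if', :=, id }

From params : rest rest rest 'if': add FIRST(rest) = { 'if', :=, id }.
From params : factor: add FIRST(factor) = { id }.
params : := program contributes {:=}.
From params : decls ;: add FIRST(decls) = { 'if', id }.
Union: FIRST(params) = { 'if', :=, id }.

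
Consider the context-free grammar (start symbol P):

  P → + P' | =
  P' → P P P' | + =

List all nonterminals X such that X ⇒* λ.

{ } (none)

No nonterminal has an empty production or an RHS whose symbols are all nullable.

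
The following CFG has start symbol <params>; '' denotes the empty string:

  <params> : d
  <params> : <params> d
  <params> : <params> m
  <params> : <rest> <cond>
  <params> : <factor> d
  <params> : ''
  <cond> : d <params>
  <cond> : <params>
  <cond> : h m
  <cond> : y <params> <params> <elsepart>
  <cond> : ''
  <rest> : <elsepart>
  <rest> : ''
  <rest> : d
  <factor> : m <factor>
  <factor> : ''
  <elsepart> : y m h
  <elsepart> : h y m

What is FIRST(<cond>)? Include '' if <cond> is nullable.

<cond> : d <params> contributes {d}.
From <cond> : <params>: add FIRST(<params>) = { d, h, m, y, '' } (including '' since <params> is nullable).
<cond> : h m contributes {h}.
<cond> : y <params> <params> <elsepart> contributes {y}.
<cond> : '' contributes ''.
Union: FIRST(<cond>) = { d, h, m, y, '' }.

{ d, h, m, y, '' }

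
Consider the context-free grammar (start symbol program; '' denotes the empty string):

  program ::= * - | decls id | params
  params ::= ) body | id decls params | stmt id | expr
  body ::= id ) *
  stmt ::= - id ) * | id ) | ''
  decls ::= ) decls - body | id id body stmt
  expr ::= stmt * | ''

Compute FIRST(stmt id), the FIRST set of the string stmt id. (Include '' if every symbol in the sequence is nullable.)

{ -, id }

Add FIRST(stmt)\{''} = { -, id }; stmt is nullable, continue.
id is a terminal; add {id} and stop.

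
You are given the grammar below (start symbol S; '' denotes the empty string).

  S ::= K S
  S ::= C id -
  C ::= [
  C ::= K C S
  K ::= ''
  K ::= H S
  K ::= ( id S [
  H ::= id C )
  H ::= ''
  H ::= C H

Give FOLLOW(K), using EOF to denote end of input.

In S ::= K S: add FIRST(S) = { (, [, id }.
In C ::= K C S: add FIRST(C S) = { (, [, id }.
Union: FOLLOW(K) = { (, [, id }.

{ (, [, id }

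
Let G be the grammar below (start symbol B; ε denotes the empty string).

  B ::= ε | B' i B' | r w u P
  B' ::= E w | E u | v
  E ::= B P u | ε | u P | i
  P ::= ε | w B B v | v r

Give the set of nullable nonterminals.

{ B, E, P }

Directly nullable (have an ε-production): B, E, P.
No other nonterminal has a production whose RHS symbols are all nullable.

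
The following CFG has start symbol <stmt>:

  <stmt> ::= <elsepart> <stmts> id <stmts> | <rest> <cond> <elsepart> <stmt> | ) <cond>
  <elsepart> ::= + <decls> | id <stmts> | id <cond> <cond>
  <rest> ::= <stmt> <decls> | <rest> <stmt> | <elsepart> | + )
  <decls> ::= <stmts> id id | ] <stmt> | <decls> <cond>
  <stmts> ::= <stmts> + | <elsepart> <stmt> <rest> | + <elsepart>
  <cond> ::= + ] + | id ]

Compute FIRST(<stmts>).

{ +, id }

From <stmts> ::= <stmts> +: add FIRST(<stmts>) = { +, id }.
From <stmts> ::= <elsepart> <stmt> <rest>: add FIRST(<elsepart>) = { +, id }.
<stmts> ::= + <elsepart> contributes {+}.
Union: FIRST(<stmts>) = { +, id }.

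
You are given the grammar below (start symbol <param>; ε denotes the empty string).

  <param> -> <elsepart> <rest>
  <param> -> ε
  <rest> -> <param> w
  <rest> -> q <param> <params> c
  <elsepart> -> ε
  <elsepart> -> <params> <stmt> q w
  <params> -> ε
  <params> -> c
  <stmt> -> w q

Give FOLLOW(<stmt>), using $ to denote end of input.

In <elsepart> -> <params> <stmt> q w: add FIRST(q w) = { q }.
Union: FOLLOW(<stmt>) = { q }.

{ q }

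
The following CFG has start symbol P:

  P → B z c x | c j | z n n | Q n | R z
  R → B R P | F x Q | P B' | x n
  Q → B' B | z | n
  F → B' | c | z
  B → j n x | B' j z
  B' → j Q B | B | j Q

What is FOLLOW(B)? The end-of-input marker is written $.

{ c, j, n, x, z }

In P → B z c x: add FIRST(z c x) = { z }.
In R → B R P: add FIRST(R P) = { c, j, n, x, z }.
In Q → B' B: B is at the end, add FOLLOW(Q) = { c, j, n, x, z }.
In B' → j Q B: B is at the end, add FOLLOW(B') = { c, j, n, x, z }.
In B' → B: B is at the end, add FOLLOW(B') = { c, j, n, x, z }.
Union: FOLLOW(B) = { c, j, n, x, z }.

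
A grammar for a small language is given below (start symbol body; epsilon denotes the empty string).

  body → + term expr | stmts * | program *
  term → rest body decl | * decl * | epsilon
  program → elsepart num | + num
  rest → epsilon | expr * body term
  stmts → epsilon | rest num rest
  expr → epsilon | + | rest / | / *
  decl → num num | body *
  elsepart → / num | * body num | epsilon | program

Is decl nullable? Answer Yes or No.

No

Nullable nonterminals: elsepart, expr, rest, stmts, term.
No production of decl has an RHS whose symbols are all nullable, so decl is not nullable.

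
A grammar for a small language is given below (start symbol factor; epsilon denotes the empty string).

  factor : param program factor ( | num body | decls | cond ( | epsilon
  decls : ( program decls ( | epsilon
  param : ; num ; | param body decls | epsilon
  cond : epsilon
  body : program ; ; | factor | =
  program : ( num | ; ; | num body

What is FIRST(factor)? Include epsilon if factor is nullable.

From factor : param program factor (: param nullable, take FIRST(param) ∪ FIRST(program) = { (, ;, =, num }.
factor : num body contributes {num}.
From factor : decls: add FIRST(decls) = { (, epsilon } (including epsilon since decls is nullable).
From factor : cond (: cond nullable, take FIRST(cond) ∪ {(} = { ( }.
factor : epsilon contributes epsilon.
Union: FIRST(factor) = { (, ;, =, num, epsilon }.

{ (, ;, =, num, epsilon }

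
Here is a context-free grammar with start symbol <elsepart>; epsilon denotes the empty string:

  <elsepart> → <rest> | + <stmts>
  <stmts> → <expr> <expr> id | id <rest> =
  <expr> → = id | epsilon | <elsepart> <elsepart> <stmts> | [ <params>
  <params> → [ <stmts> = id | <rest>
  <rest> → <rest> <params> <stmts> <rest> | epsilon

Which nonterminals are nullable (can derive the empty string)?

Directly nullable (have an epsilon-production): <expr>, <rest>.
<elsepart> → <rest> with every symbol nullable, so <elsepart> is nullable.
<params> → <rest> with every symbol nullable, so <params> is nullable.
No other nonterminal has a production whose RHS symbols are all nullable.

{ <elsepart>, <expr>, <params>, <rest> }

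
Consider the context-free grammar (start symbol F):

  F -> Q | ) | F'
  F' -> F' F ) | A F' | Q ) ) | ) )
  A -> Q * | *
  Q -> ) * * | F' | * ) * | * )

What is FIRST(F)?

From F -> Q: add FIRST(Q) = { ), * }.
F -> ) contributes {)}.
From F -> F': add FIRST(F') = { ), * }.
Union: FIRST(F) = { ), * }.

{ ), * }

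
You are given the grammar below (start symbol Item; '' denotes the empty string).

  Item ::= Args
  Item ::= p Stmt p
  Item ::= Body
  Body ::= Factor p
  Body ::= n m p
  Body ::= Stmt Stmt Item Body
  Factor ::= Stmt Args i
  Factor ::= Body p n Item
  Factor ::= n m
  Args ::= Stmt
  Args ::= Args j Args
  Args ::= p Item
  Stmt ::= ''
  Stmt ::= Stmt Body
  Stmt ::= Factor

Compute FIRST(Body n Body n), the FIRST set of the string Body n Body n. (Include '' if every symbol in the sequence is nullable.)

Add FIRST(Body) = { i, j, n, p }; Body is not nullable, stop.

{ i, j, n, p }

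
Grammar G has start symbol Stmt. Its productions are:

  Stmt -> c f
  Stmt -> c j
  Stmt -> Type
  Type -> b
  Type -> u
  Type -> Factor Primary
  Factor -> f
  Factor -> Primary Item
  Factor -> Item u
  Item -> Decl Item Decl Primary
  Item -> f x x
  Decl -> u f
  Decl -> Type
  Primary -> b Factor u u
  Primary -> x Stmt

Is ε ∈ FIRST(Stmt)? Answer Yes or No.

No

No nonterminal in this grammar is nullable.
No production of Stmt has an RHS whose symbols are all nullable, so Stmt is not nullable.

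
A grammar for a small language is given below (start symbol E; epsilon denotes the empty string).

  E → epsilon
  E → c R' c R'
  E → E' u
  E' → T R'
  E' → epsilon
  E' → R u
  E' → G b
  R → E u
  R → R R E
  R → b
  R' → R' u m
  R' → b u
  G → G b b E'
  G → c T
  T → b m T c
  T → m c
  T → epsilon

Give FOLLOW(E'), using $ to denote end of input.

{ b, u }

In E → E' u: add FIRST(u) = { u }.
In G → G b b E': E' is at the end, add FOLLOW(G) = { b }.
Union: FOLLOW(E') = { b, u }.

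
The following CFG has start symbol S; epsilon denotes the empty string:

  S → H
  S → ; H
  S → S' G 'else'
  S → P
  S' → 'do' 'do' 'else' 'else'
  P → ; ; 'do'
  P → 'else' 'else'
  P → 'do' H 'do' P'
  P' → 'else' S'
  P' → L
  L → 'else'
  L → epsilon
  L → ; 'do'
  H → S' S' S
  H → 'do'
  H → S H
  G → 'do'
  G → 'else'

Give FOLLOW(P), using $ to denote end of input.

{ $, 'do', 'else', ; }

In S → P: P is at the end, add FOLLOW(S) = { $, 'do', 'else', ; }.
Union: FOLLOW(P) = { $, 'do', 'else', ; }.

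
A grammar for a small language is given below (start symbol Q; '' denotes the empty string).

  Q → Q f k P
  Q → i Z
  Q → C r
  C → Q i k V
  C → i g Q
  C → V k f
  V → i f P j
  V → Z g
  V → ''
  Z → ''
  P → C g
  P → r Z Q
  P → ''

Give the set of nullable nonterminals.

{ P, V, Z }

Directly nullable (have an ''-production): V, Z, P.
No other nonterminal has a production whose RHS symbols are all nullable.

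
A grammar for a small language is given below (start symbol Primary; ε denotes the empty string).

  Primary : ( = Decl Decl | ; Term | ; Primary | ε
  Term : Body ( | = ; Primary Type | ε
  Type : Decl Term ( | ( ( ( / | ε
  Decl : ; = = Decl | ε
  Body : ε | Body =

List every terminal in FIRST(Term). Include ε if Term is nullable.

From Term : Body (: Body nullable, take FIRST(Body) ∪ {(} = { (, = }.
Term : = ; Primary Type contributes {=}.
Term : ε contributes ε.
Union: FIRST(Term) = { (, =, ε }.

{ (, =, ε }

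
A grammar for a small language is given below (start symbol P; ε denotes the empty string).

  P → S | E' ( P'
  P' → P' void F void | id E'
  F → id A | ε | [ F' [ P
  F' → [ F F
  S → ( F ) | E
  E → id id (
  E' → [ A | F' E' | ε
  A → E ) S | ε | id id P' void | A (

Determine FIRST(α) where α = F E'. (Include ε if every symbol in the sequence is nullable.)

{ [, id, ε }

Add FIRST(F)\{ε} = { [, id }; F is nullable, continue.
Add FIRST(E')\{ε} = { [ }; E' is nullable, continue.
Every symbol is nullable, so include ε.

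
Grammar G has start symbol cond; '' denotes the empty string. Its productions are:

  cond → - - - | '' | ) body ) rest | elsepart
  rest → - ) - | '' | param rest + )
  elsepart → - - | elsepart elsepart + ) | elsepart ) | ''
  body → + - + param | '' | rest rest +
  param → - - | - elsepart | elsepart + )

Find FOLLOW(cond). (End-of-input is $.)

cond is the start symbol, so $ ∈ FOLLOW(cond).
Union: FOLLOW(cond) = { $ }.

{ $ }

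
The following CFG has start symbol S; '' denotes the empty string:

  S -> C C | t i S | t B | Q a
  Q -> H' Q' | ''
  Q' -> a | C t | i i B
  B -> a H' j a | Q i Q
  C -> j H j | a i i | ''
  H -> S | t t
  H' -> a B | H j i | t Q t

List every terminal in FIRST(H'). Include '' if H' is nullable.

{ a, j, t }

H' -> a B contributes {a}.
From H' -> H j i: H nullable, take FIRST(H) ∪ {j} = { a, j, t }.
H' -> t Q t contributes {t}.
Union: FIRST(H') = { a, j, t }.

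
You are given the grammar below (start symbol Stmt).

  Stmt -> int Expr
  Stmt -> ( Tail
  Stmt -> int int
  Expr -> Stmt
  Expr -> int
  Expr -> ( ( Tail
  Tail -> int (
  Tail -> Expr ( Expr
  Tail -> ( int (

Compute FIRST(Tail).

Tail -> int ( contributes {int}.
From Tail -> Expr ( Expr: add FIRST(Expr) = { (, int }.
Tail -> ( int ( contributes {(}.
Union: FIRST(Tail) = { (, int }.

{ (, int }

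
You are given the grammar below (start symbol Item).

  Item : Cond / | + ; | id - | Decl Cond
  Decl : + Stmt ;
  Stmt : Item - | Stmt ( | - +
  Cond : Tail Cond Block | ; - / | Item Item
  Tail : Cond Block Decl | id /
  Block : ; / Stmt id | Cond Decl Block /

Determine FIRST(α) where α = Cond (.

{ +, ;, id }

Add FIRST(Cond) = { +, ;, id }; Cond is not nullable, stop.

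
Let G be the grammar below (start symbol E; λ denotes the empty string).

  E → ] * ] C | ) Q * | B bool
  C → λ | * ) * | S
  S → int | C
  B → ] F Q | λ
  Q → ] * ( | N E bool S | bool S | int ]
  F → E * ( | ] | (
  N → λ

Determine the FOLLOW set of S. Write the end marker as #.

In C → S: S is at the end, add FOLLOW(C) = { #, *, bool }.
In Q → N E bool S: S is at the end, add FOLLOW(Q) = { *, bool }.
In Q → bool S: S is at the end, add FOLLOW(Q) = { *, bool }.
Union: FOLLOW(S) = { #, *, bool }.

{ #, *, bool }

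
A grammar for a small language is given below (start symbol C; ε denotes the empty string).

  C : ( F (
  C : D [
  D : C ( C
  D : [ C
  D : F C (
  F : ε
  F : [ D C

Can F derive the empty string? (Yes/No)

Yes

F has an ε-production, so F ⇒ ε.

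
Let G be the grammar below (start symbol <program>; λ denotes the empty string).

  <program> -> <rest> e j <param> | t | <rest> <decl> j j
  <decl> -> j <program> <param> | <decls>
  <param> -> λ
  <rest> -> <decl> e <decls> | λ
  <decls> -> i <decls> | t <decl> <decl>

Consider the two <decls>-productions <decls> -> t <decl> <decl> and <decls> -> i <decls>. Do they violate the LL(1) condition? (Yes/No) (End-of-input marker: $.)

FIRST(t <decl> <decl>) = { t } and FIRST(i <decls>) = { i }.
The FIRST sets are disjoint and neither alternative is nullable — no conflict.

No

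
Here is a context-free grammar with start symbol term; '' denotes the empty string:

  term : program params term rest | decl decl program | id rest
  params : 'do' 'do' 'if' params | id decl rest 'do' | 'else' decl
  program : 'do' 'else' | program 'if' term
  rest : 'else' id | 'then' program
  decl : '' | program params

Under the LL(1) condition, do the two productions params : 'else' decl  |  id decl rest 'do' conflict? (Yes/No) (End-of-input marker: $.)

FIRST('else' decl) = { 'else' } and FIRST(id decl rest 'do') = { id }.
The FIRST sets are disjoint and neither alternative is nullable — no conflict.

No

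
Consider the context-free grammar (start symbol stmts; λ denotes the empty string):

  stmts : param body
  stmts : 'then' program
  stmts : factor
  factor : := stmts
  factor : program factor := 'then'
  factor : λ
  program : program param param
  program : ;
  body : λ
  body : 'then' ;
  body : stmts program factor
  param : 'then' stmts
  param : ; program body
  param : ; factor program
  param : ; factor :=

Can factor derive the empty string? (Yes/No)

Yes

factor has an λ-production, so factor ⇒ λ.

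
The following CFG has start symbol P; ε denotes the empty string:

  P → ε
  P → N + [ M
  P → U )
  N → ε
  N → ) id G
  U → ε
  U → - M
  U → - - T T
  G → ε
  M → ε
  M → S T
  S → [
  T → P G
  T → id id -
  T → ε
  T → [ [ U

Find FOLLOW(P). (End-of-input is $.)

{ $, ), +, -, [, id }

P is the start symbol, so $ ∈ FOLLOW(P).
In T → P G: add FIRST(G)\{ε} = {  }.
  Since G is nullable, also add FOLLOW(T) = { $, ), +, -, [, id }.
Union: FOLLOW(P) = { $, ), +, -, [, id }.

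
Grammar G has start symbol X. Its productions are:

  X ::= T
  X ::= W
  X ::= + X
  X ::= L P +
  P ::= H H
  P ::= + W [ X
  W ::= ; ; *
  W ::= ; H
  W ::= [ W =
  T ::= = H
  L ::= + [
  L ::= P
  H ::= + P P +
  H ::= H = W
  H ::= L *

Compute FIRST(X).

From X ::= T: add FIRST(T) = { = }.
From X ::= W: add FIRST(W) = { ;, [ }.
X ::= + X contributes {+}.
From X ::= L P +: add FIRST(L) = { + }.
Union: FIRST(X) = { +, ;, =, [ }.

{ +, ;, =, [ }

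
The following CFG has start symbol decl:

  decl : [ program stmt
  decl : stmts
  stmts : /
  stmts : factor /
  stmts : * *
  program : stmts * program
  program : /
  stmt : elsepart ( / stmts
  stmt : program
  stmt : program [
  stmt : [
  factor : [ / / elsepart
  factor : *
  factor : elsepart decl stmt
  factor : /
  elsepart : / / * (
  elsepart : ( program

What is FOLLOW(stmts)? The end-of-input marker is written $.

{ $, (, *, /, [ }

In decl : stmts: stmts is at the end, add FOLLOW(decl) = { $, (, *, /, [ }.
In program : stmts * program: add FIRST(* program) = { * }.
In stmt : elsepart ( / stmts: stmts is at the end, add FOLLOW(stmt) = { $, (, *, /, [ }.
Union: FOLLOW(stmts) = { $, (, *, /, [ }.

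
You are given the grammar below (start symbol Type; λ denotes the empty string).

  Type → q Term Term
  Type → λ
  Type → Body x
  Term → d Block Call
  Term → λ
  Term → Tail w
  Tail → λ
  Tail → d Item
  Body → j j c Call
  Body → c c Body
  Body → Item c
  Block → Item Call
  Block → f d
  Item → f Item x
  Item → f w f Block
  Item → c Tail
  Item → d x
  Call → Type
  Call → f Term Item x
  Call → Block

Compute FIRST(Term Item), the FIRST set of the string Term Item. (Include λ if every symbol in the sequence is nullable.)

{ c, d, f, w }

Add FIRST(Term)\{λ} = { d, w }; Term is nullable, continue.
Add FIRST(Item) = { c, d, f }; Item is not nullable, stop.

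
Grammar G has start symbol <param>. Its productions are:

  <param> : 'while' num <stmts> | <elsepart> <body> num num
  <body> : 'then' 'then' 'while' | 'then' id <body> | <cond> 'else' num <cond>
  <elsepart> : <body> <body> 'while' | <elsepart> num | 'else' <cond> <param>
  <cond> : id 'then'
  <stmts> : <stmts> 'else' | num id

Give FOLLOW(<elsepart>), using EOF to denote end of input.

In <param> : <elsepart> <body> num num: add FIRST(<body> num num) = { 'then', id }.
In <elsepart> : <elsepart> num: add FIRST(num) = { num }.
Union: FOLLOW(<elsepart>) = { 'then', id, num }.

{ 'then', id, num }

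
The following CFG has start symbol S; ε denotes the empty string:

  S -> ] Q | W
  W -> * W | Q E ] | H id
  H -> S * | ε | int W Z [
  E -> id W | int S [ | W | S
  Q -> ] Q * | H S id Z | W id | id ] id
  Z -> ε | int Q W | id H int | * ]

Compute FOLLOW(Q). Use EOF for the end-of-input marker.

In S -> ] Q: Q is at the end, add FOLLOW(S) = { EOF, *, [, ], id }.
In W -> Q E ]: add FIRST(E ]) = { *, ], id, int }.
In Q -> ] Q *: add FIRST(*) = { * }.
In Z -> int Q W: add FIRST(W) = { *, ], id, int }.
Union: FOLLOW(Q) = { EOF, *, [, ], id, int }.

{ EOF, *, [, ], id, int }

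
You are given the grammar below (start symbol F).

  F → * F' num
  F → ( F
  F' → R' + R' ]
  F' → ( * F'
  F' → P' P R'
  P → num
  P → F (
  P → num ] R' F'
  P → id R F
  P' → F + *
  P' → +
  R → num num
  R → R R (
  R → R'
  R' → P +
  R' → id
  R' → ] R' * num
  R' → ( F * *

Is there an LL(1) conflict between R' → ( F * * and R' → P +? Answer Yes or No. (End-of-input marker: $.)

FIRST(( F * *) = { ( } and FIRST(P +) = { (, *, id, num }.
Both contain (, so the two alternatives are not disjoint — LL(1) conflict.

Yes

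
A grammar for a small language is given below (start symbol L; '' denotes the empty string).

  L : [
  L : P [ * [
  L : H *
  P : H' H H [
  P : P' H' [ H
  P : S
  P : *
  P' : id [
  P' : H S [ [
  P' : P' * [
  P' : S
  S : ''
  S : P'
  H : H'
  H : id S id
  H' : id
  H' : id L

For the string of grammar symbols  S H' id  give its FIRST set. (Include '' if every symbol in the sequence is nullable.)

{ *, id }

Add FIRST(S)\{''} = { *, id }; S is nullable, continue.
Add FIRST(H') = { id }; H' is not nullable, stop.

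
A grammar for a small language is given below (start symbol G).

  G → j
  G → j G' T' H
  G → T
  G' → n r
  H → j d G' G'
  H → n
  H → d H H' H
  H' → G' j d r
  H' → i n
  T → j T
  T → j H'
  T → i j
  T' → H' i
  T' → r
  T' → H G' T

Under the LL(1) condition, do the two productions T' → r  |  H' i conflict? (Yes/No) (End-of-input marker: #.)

No

FIRST(r) = { r } and FIRST(H' i) = { i, n }.
The FIRST sets are disjoint and neither alternative is nullable — no conflict.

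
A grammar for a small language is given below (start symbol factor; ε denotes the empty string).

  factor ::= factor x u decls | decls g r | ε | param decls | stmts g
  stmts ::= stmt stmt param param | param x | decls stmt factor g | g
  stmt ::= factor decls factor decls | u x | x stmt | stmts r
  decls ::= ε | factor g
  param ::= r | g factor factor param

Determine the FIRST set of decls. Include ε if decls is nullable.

{ g, r, u, x, ε }

decls ::= ε contributes ε.
From decls ::= factor g: factor nullable, take FIRST(factor) ∪ {g} = { g, r, u, x }.
Union: FIRST(decls) = { g, r, u, x, ε }.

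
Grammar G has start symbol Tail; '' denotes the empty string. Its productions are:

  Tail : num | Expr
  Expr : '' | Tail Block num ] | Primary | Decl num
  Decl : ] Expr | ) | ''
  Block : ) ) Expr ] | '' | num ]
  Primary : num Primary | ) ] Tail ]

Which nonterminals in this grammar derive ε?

{ Block, Decl, Expr, Tail }

Directly nullable (have an ''-production): Expr, Decl, Block.
Tail : Expr with every symbol nullable, so Tail is nullable.
No other nonterminal has a production whose RHS symbols are all nullable.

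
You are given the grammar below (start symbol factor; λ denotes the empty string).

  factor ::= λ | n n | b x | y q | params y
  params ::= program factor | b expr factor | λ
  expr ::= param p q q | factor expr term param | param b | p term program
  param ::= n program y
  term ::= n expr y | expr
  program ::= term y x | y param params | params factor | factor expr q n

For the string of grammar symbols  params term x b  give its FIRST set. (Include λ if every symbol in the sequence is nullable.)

{ b, n, p, y }

Add FIRST(params)\{λ} = { b, n, p, y }; params is nullable, continue.
Add FIRST(term) = { b, n, p, y }; term is not nullable, stop.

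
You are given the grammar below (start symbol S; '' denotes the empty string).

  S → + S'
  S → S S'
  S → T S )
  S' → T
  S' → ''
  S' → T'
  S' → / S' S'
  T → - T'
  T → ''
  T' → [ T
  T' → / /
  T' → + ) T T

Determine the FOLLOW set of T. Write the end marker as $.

In S → T S ): add FIRST(S )) = { +, - }.
In S' → T: T is at the end, add FOLLOW(S') = { $, ), +, -, /, [ }.
In T' → [ T: T is at the end, add FOLLOW(T') = { $, ), +, -, /, [ }.
In T' → + ) T T: add FIRST(T)\{''} = { - }.
  Since T is nullable, also add FOLLOW(T') = { $, ), +, -, /, [ }.
In T' → + ) T T: T is at the end, add FOLLOW(T') = { $, ), +, -, /, [ }.
Union: FOLLOW(T) = { $, ), +, -, /, [ }.

{ $, ), +, -, /, [ }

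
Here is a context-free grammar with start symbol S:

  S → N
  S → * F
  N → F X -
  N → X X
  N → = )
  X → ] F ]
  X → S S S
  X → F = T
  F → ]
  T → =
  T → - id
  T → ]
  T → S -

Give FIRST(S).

From S → N: add FIRST(N) = { *, =, ] }.
S → * F contributes {*}.
Union: FIRST(S) = { *, =, ] }.

{ *, =, ] }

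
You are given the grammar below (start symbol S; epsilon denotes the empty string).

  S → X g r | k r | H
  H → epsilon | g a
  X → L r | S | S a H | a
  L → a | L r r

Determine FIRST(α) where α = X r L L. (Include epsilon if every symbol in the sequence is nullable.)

{ a, g, k, r }

Add FIRST(X)\{epsilon} = { a, g, k }; X is nullable, continue.
r is a terminal; add {r} and stop.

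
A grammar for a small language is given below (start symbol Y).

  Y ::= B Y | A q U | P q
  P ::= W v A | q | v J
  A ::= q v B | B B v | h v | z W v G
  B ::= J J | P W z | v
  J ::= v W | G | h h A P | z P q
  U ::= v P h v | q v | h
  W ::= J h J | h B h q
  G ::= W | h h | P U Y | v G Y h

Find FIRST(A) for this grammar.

A ::= q v B contributes {q}.
From A ::= B B v: add FIRST(B) = { h, q, v, z }.
A ::= h v contributes {h}.
A ::= z W v G contributes {z}.
Union: FIRST(A) = { h, q, v, z }.

{ h, q, v, z }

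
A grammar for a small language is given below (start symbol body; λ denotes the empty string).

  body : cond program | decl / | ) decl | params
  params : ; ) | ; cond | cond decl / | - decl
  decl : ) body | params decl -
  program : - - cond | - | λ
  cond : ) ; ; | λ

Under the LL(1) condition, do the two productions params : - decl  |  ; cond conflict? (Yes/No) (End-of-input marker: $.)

FIRST(- decl) = { - } and FIRST(; cond) = { ; }.
The FIRST sets are disjoint and neither alternative is nullable — no conflict.

No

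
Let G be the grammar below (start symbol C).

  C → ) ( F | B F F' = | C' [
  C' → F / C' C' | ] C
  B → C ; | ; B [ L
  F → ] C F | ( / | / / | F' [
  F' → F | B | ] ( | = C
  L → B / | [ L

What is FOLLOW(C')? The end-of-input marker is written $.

In C → C' [: add FIRST([) = { [ }.
In C' → F / C' C': add FIRST(C') = { (, ), /, ;, =, ] }.
In C' → F / C' C': C' is at the end, add FOLLOW(C') = { (, ), /, ;, =, [, ] }.
Union: FOLLOW(C') = { (, ), /, ;, =, [, ] }.

{ (, ), /, ;, =, [, ] }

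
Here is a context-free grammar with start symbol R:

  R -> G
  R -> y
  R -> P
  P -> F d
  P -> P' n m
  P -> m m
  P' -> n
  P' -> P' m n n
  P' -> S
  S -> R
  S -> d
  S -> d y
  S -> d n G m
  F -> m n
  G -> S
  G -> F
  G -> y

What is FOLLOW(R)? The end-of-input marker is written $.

{ $, m, n }

R is the start symbol, so $ ∈ FOLLOW(R).
In S -> R: R is at the end, add FOLLOW(S) = { $, m, n }.
Union: FOLLOW(R) = { $, m, n }.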